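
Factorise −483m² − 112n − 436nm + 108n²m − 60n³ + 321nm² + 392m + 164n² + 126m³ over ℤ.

Group: 2n(−30n² − 51nm + 82n − 18m² + 69m − 56) − 7m(−30n² − 51nm + 82n − 18m² + 69m − 56); both groups contain (−30n² − 51nm + 82n − 18m² + 69m − 56), so (2n − 7m) is a factor with cofactor −30n² − 51nm + 82n − 18m² + 69m − 56.
The cofactor groups again: −30n² − 51nm + 82n − 18m² + 69m − 56 = −6n(5n + 6m − 7) + (−3m + 8)(5n + 6m − 7); both groups contain (5n + 6m − 7), giving −(6n + 3m − 8)(5n + 6m − 7).

−(2n − 7m)(6n + 3m − 8)(5n + 6m − 7)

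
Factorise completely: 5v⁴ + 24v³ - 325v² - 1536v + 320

(5v - 1)(v + 5)(v + 8)(v - 8)

Trying the rational-root candidates, v = -8 is a root, giving the factor (v + 8) and quotient 5v³ - 16v² - 197v + 40.
Next, v = 8 is a root, so (v - 8) divides it; the quotient is 5v² + 24v - 5.
The remaining quadratic factors as (v + 5)(5v - 1).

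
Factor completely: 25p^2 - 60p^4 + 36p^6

Pull out the common factor p^2, leaving 36p^4 - 60p^2 + 25.
Recognize a perfect-square trinomial with the parts 6p^2 and 5.

p^2(6p^2 - 5)^2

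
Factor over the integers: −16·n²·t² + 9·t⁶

Pull out the common factor t², leaving −16·n² + 9·t⁴.
Recognize a difference of squares with the parts 3·t² and 4·n.

−t²·(4·n + 3·t²)·(4·n − 3·t²)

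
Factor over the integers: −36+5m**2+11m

(5m−9)(m+4)

Need a pair with product 5·(−36) = −180 and sum 11: that's 20 and −9.
Split the middle term: 5m**2+20m − 9m−36 = 5m(m+4) − 9(m+4).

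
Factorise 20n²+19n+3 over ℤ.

(4n+3)(5n+1)

Need a pair with product 20·3 = 60 and sum 19: that's 15 and 4.
Split the middle term: 20n²+15n + 4n+3 = 5n(4n+3) + (4n+3).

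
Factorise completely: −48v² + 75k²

3(5k + 4v)(5k − 4v)

Every term has a factor of 3. Then 25k² − 16v² = (5k)² − (4v)².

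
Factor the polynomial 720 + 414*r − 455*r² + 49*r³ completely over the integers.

Trying the rational-root candidates, r = −6/7 is a root, giving the factor (7*r + 6) and quotient 7*r² − 71*r + 120.
The remaining quadratic factors as (7*r − 15)(r − 8).

(7*r + 6)*(7*r − 15)*(r − 8)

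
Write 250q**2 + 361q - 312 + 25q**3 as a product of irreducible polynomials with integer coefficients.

(5q + 13)(5q - 3)(q + 8)

Testing divisors of the constant over divisors of the leading coefficient, q = 3/5 is a root, giving the factor (5q - 3) and quotient 5q**2 + 53q + 104.
The remaining quadratic factors as (5q + 13)(q + 8).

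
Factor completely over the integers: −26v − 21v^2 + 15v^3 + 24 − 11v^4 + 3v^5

By the rational root theorem, v = −1 is a root, so (v + 1) is a factor; dividing leaves 3v^4 − 14v^3 + 29v^2 − 50v + 24.
Continuing, v = 3 is a root, so (v − 3) is a factor; dividing leaves 3v^3 − 5v^2 + 14v − 8.
Continuing, v = 2/3 is a root, giving the factor (3v − 2) and quotient v^2 − v + 4.
The quadratic v^2 − v + 4 has discriminant −15 < 0 and is irreducible over ℤ.

(3v − 2)(v + 1)(v − 3)(v^2 − v + 4)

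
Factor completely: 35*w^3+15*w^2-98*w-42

Group as (35*w^3-98*w) + (15*w^2-42) = 7*w*(5*w^2-14) + 3*(5*w^2-14).
Both groups share the factor (5*w^2-14).

(7*w+3)*(5*w^2-14)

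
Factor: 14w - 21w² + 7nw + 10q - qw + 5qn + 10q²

(5q + 7w)(2q + n - 3w + 2)

Group: 5q(2q + n - 3w + 2) + 7w(2q + n - 3w + 2); both groups contain (2q + n - 3w + 2).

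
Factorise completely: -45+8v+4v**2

(2v+9)(2v-5)

Need a pair with product 4·(-45) = -180 and sum 8: that's -10 and 18.
Split the middle term: 4v**2-10v + 18v-45 = 2v(2v-5) + 9(2v-5).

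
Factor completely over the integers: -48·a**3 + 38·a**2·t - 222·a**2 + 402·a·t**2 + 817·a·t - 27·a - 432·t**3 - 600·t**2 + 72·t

Group: 3·a·(-16·a**2 - 30·a·t - 74·a + 54·t**2 + 75·t - 9) - 8·t·(-16·a**2 - 30·a·t - 74·a + 54·t**2 + 75·t - 9); both groups contain (-16·a**2 - 30·a·t - 74·a + 54·t**2 + 75·t - 9), so (3·a - 8·t) is a factor with cofactor -16·a**2 - 30·a·t - 74·a + 54·t**2 + 75·t - 9.
The cofactor groups again: -16·a**2 - 30·a·t - 74·a + 54·t**2 + 75·t - 9 = -8·a·(2·a + 6·t + 9) + (9·t - 1)·(2·a + 6·t + 9); both groups contain (2·a + 6·t + 9), giving -(8·a - 9·t + 1)·(2·a + 6·t + 9).

-(2·a + 6·t + 9)·(3·a - 8·t)·(8·a - 9·t + 1)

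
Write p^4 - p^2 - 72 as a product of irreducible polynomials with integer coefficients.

(p + 3)(p - 3)(p^2 + 8)

Substitute u = p^2 to get a quadratic in u, then factor.
p^2 + 8 is irreducible over ℤ (always positive, so no real roots).
p^2 - 9 is a difference of squares.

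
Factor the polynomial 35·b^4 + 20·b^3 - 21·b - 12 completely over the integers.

Group as (35·b^4 - 21·b) + (20·b^3 - 12) = 7·b·(5·b^3 - 3) + 4·(5·b^3 - 3).
Both groups share the factor (5·b^3 - 3).

(7·b + 4)·(5·b^3 - 3)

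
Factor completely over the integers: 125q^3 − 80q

5q(5q + 4)(5q − 4)

Factor out 5q, leaving 25q^2 − 16, which is a difference of two squares.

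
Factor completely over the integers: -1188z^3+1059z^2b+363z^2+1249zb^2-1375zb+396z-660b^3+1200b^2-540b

-(11z-15b)(9z-4b+4)(12z+11b-9)

Group: 12z(-99z^2+179zb-44z-60b^2+60b) + (11b-9)(-99z^2+179zb-44z-60b^2+60b); both groups contain (-99z^2+179zb-44z-60b^2+60b), so (12z+11b-9) is a factor with cofactor -99z^2+179zb-44z-60b^2+60b.
The cofactor groups again: -99z^2+179zb-44z-60b^2+60b = -9z(11z-15b) + (4b-4)(11z-15b); both groups contain (11z-15b), giving -(9z-4b+4)(11z-15b).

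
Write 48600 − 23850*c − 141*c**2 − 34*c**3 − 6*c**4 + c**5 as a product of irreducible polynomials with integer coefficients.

Trying the rational-root candidates, c = 15 is a root, giving the factor (c − 15) and quotient c**4 + 9*c**3 + 101*c**2 + 1374*c − 3240.
Continuing, c = 2 is a root, so (c − 2) is a factor; dividing leaves c**3 + 11*c**2 + 123*c + 1620.
Continuing, c = −12 is a root, giving the factor (c + 12) and quotient c**2 − c + 135.
The quadratic c**2 − c + 135 has discriminant −539 < 0 and is irreducible over ℤ.

(c + 12)*(c − 15)*(c − 2)*(c**2 − c + 135)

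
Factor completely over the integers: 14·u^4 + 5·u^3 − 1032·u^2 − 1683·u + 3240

(2·u + 15)·(7·u − 8)·(u + 3)·(u − 9)

By the rational root theorem, u = −15/2 is a root, so (2·u + 15) is a factor; dividing leaves 7·u^3 − 50·u^2 − 141·u + 216.
Continuing, u = −3 is a root, so (u + 3) divides it; the quotient is 7·u^2 − 71·u + 72.
The remaining quadratic factors as (7·u − 8)(u − 9).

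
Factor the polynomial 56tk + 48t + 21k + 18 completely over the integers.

Group as (56tk + 48t) + (21k + 18) = 8t(7k + 6) + 3(7k + 6).
Both groups share the factor (7k + 6).

(7k + 6)(8t + 3)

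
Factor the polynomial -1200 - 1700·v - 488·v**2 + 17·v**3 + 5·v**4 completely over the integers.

Trying the rational-root candidates, v = -10 is a root, giving the factor (v + 10) and quotient 5·v**3 - 33·v**2 - 158·v - 120.
Then v = 10 is a root, so (v - 10) is a factor; dividing leaves 5·v**2 + 17·v + 12.
The remaining quadratic factors as (v + 1)(5·v + 12).

(5·v + 12)·(v + 1)·(v + 10)·(v - 10)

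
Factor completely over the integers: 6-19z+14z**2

(2z-1)(7z-6)

Need a pair with product 14·6 = 84 and sum -19: that's -7 and -12.
Split the middle term: 14z**2-7z - 12z+6 = 7z(2z-1) - 6(2z-1).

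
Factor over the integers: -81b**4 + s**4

(s - 3b)(s + 3b)(s**2 + 9b**2)

Difference of squares twice: with A = s and B = 3b, A⁴ − B⁴ = (A² − B²)(A² + B²), and A² − B² factors again.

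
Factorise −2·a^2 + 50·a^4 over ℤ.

Every term has a factor of 2·a^2. Then 25·a^2 − 1 = (5·a)² − (1)².

2·a^2·(5·a + 1)·(5·a − 1)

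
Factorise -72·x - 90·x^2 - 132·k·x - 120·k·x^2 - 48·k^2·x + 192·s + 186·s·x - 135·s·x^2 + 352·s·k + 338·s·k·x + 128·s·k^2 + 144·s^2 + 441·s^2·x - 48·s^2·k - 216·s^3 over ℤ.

Group: 8·s·(-27·s^2 - 6·s·k + 45·s·x + 18·s + 16·k^2 + 40·k·x + 44·k + 30·x + 24) - 3·x·(-27·s^2 - 6·s·k + 45·s·x + 18·s + 16·k^2 + 40·k·x + 44·k + 30·x + 24); both groups contain (-27·s^2 - 6·s·k + 45·s·x + 18·s + 16·k^2 + 40·k·x + 44·k + 30·x + 24), so (8·s - 3·x) is a factor with cofactor -27·s^2 - 6·s·k + 45·s·x + 18·s + 16·k^2 + 40·k·x + 44·k + 30·x + 24.
The cofactor groups again: -27·s^2 - 6·s·k + 45·s·x + 18·s + 16·k^2 + 40·k·x + 44·k + 30·x + 24 = -9·s·(3·s - 2·k - 5·x - 4) + (-8·k - 6)·(3·s - 2·k - 5·x - 4); both groups contain (3·s - 2·k - 5·x - 4), giving -(9·s + 8·k + 6)·(3·s - 2·k - 5·x - 4).

-(3·s - 2·k - 5·x - 4)·(9·s + 8·k + 6)·(8·s - 3·x)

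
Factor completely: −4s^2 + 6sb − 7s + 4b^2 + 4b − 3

Group: −4s(s − 2b + 1) + (−2b − 3)(s − 2b + 1); both groups contain (s − 2b + 1).

−(s − 2b + 1)(4s + 2b + 3)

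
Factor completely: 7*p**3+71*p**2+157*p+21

By the rational root theorem, p = −7 is a root, giving the factor (p+7) and quotient 7*p**2+22*p+3.
The remaining quadratic factors as (p+3)(7*p+1).

(7*p+1)*(p+3)*(p+7)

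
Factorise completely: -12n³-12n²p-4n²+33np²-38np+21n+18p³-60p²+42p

Group: 6n(-2n²-np-3n+6p²-6p) + (3p-7)(-2n²-np-3n+6p²-6p); both groups contain (-2n²-np-3n+6p²-6p), so (6n+3p-7) is a factor with cofactor -2n²-np-3n+6p²-6p.
The cofactor groups again: -2n²-np-3n+6p²-6p = -2n(n+2p) + (3p-3)(n+2p); both groups contain (n+2p), giving -(2n-3p+3)(n+2p).

-(2n-3p+3)(6n+3p-7)(n+2p)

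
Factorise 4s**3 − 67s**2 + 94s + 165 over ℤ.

Testing divisors of the constant over divisors of the leading coefficient, s = −1 is a root, giving the factor (s + 1) and quotient 4s**2 − 71s + 165.
The remaining quadratic factors as (4s − 11)(s − 15).

(4s − 11)(s + 1)(s − 15)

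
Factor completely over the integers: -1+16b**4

(2b+1)(2b-1)(4b**2+1)

Write as (4b**2)² − (1)², then factor 4b**2-1 once more.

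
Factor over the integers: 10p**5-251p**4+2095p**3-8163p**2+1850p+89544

By the rational root theorem, p = 14 is a root, giving the factor (p-14) and quotient 10p**4-111p**3+541p**2-589p-6396.
Next, p = -12/5 is a root, giving the factor (5p+12) and quotient 2p**3-27p**2+173p-533.
Continuing, p = 13/2 is a root, so (2p-13) is a factor; dividing leaves p**2-7p+41.
The quadratic p**2-7p+41 has discriminant -115 < 0 and is irreducible over ℤ.

(2p-13)(5p+12)(p-14)(p**2-7p+41)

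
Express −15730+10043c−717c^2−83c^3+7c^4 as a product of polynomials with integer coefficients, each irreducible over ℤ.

Testing divisors of the constant over divisors of the leading coefficient, c = 13/7 is a root, so (7c−13) is a factor; dividing leaves c^3−10c^2−121c+1210.
Then c = 11 is a root, giving the factor (c−11) and quotient c^2+c−110.
The remaining quadratic factors as (c−10)(c+11).

(7c−13)(c+11)(c−10)(c−11)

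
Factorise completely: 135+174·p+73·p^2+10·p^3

(2·p+5)·(5·p+9)·(p+3)

By the rational root theorem, p = −3 is a root, giving the factor (p+3) and quotient 10·p^2+43·p+45.
The remaining quadratic factors as (2·p+5)(5·p+9).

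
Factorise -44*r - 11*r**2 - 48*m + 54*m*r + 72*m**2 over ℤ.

Group: 12*m*(6*m - r - 4) + 11*r*(6*m - r - 4); both groups contain (6*m - r - 4).

(12*m + 11*r)*(6*m - r - 4)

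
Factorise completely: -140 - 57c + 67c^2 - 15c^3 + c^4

By the rational root theorem, c = 4 is a root, so (c - 4) is a factor; dividing leaves c^3 - 11c^2 + 23c + 35.
Continuing, c = 7 is a root, so (c - 7) is a factor; dividing leaves c^2 - 4c - 5.
The remaining quadratic factors as (c + 1)(c - 5).

(c + 1)(c - 4)(c - 5)(c - 7)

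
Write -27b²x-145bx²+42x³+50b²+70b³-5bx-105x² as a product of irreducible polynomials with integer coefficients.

(2b-3x)(5b+7x)(7b-2x+5)

Group: 5b(14b²-25bx+10b+6x²-15x) + 7x(14b²-25bx+10b+6x²-15x); both groups contain (14b²-25bx+10b+6x²-15x), so (5b+7x) is a factor with cofactor 14b²-25bx+10b+6x²-15x.
The cofactor groups again: 14b²-25bx+10b+6x²-15x = 2b(7b-2x+5) - 3x(7b-2x+5); both groups contain (7b-2x+5), giving (2b-3x)(7b-2x+5).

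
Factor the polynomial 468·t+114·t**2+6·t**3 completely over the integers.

Pull out the common factor 6·t, then factor the remaining trinomial.

6·t·(t+13)·(t+6)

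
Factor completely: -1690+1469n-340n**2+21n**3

(3n-13)(7n-13)(n-10)

Among the possible rational roots, n = 13/3 is a root, so (3n-13) is a factor; dividing leaves 7n**2-83n+130.
The remaining quadratic factors as (n-10)(7n-13).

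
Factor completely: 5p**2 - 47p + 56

(5p - 7)(p - 8)

Need a pair with product 5·56 = 280 and sum -47: that's -40 and -7.
Split the middle term: 5p**2 - 40p - 7p + 56 = 5p(p - 8) - 7(p - 8).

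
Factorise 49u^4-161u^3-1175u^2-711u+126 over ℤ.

(7u+6)(7u-1)(u+3)(u-7)

Testing divisors of the constant over divisors of the leading coefficient, u = -6/7 is a root, so (7u+6) divides it; the quotient is 7u^3-29u^2-143u+21.
Next, u = -3 is a root, so (u+3) divides it; the quotient is 7u^2-50u+7.
The remaining quadratic factors as (u-7)(7u-1).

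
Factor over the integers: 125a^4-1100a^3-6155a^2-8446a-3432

(5a+11)(5a+4)(5a+6)(a-13)

Among the possible rational roots, a = 13 is a root, so (a-13) divides it; the quotient is 125a^3+525a^2+670a+264.
Then a = -6/5 is a root, giving the factor (5a+6) and quotient 25a^2+75a+44.
The remaining quadratic factors as (5a+4)(5a+11).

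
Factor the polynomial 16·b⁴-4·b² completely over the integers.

4·b²·(2·b+1)·(2·b-1)

Pull out the common factor 4·b², leaving 4·b²-1.
Recognize a difference of squares with the parts 2·b and 1.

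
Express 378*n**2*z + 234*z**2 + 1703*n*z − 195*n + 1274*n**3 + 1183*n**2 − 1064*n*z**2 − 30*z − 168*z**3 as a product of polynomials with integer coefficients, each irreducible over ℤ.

(13*n + 2*z)*(14*n − 12*z + 15)*(7*n + 7*z − 1)

Group: 14*n*(91*n**2 + 105*n*z − 13*n + 14*z**2 − 2*z) + (−12*z + 15)*(91*n**2 + 105*n*z − 13*n + 14*z**2 − 2*z); both groups contain (91*n**2 + 105*n*z − 13*n + 14*z**2 − 2*z), so (14*n − 12*z + 15) is a factor with cofactor 91*n**2 + 105*n*z − 13*n + 14*z**2 − 2*z.
The cofactor groups again: 91*n**2 + 105*n*z − 13*n + 14*z**2 − 2*z = 7*n*(13*n + 2*z) + (7*z − 1)*(13*n + 2*z); both groups contain (13*n + 2*z), giving (7*n + 7*z − 1)*(13*n + 2*z).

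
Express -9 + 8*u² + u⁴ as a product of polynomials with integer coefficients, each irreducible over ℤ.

(u + 1)*(u - 1)*(u² + 9)

Substitute w = u² to get a quadratic in w, then factor.
u² - 1 is a difference of squares.
u² + 9 is irreducible over ℤ (sum of squares).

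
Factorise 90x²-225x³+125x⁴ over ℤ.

5x²(5x-3)(5x-6)

Pull out the common factor 5x², then factor the remaining trinomial.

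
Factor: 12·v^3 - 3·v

3·v·(2·v + 1)·(2·v - 1)

Every term has a factor of 3·v. Then 4·v^2 - 1 = (2·v)² − (1)².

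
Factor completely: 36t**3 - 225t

Pull out the common factor 9t; 4t**2 - 25 is a difference of squares.

9t(2t + 5)(2t - 5)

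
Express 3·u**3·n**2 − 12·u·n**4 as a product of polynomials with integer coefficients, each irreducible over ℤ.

3·n**2·u·(u − 2·n)·(u + 2·n)

Every term has a factor of 3·u·n**2. Then u**2 − 4·n**2 = (u)² − (2·n)².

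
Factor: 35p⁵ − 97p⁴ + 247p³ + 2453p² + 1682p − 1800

(5p + 9)(7p − 4)(p + 2)(p² − 6p + 25)

Among the possible rational roots, p = 4/7 is a root, giving the factor (7p − 4) and quotient 5p⁴ − 11p³ + 29p² + 367p + 450.
Then p = −2 is a root, so (p + 2) is a factor; dividing leaves 5p³ − 21p² + 71p + 225.
Next, p = −9/5 is a root, so (5p + 9) is a factor; dividing leaves p² − 6p + 25.
The quadratic p² − 6p + 25 has discriminant −64 < 0 and is irreducible over ℤ.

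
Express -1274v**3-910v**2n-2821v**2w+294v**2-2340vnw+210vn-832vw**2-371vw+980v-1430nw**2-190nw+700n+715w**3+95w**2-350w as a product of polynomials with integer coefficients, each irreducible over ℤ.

Group: 14v(-91v**2-234vw+21v-143w**2-19w+70) + (10n-5w)(-91v**2-234vw+21v-143w**2-19w+70); both groups contain (-91v**2-234vw+21v-143w**2-19w+70), so (14v+10n-5w) is a factor with cofactor -91v**2-234vw+21v-143w**2-19w+70.
The cofactor groups again: -91v**2-234vw+21v-143w**2-19w+70 = -7v(13v+13w+10) + (-11w+7)(13v+13w+10); both groups contain (13v+13w+10), giving -(7v+11w-7)(13v+13w+10).

-(14v+10n-5w)(13v+13w+10)(7v+11w-7)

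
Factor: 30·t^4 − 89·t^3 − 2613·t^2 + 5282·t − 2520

(5·t − 4)·(6·t − 7)·(t + 9)·(t − 10)

By the rational root theorem, t = 10 is a root, so (t − 10) is a factor; dividing leaves 30·t^3 + 211·t^2 − 503·t + 252.
Then t = 7/6 is a root, giving the factor (6·t − 7) and quotient 5·t^2 + 41·t − 36.
The remaining quadratic factors as (5·t − 4)(t + 9).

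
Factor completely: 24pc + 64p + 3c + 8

Group as (24pc + 64p) + (3c + 8) = 8p(3c + 8) + (3c + 8).
Both groups share the factor (3c + 8).

(3c + 8)(8p + 1)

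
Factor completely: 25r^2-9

(5r+3)(5r-3)

Need a pair with product 25·(-9) = -225 and sum 0: that's -15 and 15.
Split the middle term: 25r^2-15r + 15r-9 = 5r(5r-3) + 3(5r-3).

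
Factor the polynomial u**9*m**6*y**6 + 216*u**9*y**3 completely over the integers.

Every term has a factor of u**9*y**3; factoring it out leaves m**6*y**3 + 216.
Recognize a sum of cubes with the parts m**2*y and 6.

u**9*y**3*(m**2*y + 6)*(m**4*y**2 - 6*m**2*y + 36)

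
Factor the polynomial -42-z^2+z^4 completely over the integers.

Substitute u = z^2 to get a quadratic in u, then factor.
z^2+6 is irreducible over ℤ (always positive, so no real roots).
z^2-7 is irreducible over ℤ (7 is not a perfect square).

(z^2+6)(z^2-7)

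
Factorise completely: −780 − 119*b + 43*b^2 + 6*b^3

Among the possible rational roots, b = −15/2 is a root, giving the factor (2*b + 15) and quotient 3*b^2 − b − 52.
The remaining quadratic factors as (3*b − 13)(b + 4).

(2*b + 15)*(3*b − 13)*(b + 4)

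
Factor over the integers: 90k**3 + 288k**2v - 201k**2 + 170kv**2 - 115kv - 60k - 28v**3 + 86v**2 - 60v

Group: k(90k**2 + 198kv - 201k - 28v**2 + 86v - 60) + v(90k**2 + 198kv - 201k - 28v**2 + 86v - 60); both groups contain (90k**2 + 198kv - 201k - 28v**2 + 86v - 60), so (k + v) is a factor with cofactor 90k**2 + 198kv - 201k - 28v**2 + 86v - 60.
The cofactor groups again: 90k**2 + 198kv - 201k - 28v**2 + 86v - 60 = 15k(6k + 14v - 15) + (-2v + 4)(6k + 14v - 15); both groups contain (6k + 14v - 15), giving (15k - 2v + 4)(6k + 14v - 15).

(15k - 2v + 4)(6k + 14v - 15)(k + v)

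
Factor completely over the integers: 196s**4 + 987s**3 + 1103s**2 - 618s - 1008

(4s + 7)(7s + 8)(7s - 6)(s + 3)

Among the possible rational roots, s = -8/7 is a root, so (7s + 8) divides it; the quotient is 28s**3 + 109s**2 + 33s - 126.
Continuing, s = -3 is a root, so (s + 3) is a factor; dividing leaves 28s**2 + 25s - 42.
The remaining quadratic factors as (7s - 6)(4s + 7).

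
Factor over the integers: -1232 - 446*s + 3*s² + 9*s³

Testing divisors of the constant over divisors of the leading coefficient, s = -11/3 is a root, so (3*s + 11) divides it; the quotient is 3*s² - 10*s - 112.
The remaining quadratic factors as (3*s + 14)(s - 8).

(3*s + 11)*(3*s + 14)*(s - 8)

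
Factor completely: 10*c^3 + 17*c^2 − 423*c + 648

(2*c − 9)*(5*c − 9)*(c + 8)

Trying the rational-root candidates, c = −8 is a root, giving the factor (c + 8) and quotient 10*c^2 − 63*c + 81.
The remaining quadratic factors as (2*c − 9)(5*c − 9).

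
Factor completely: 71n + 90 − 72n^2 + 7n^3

(7n + 5)(n − 2)(n − 9)

By the rational root theorem, n = 9 is a root, so (n − 9) is a factor; dividing leaves 7n^2 − 9n − 10.
The remaining quadratic factors as (n − 2)(7n + 5).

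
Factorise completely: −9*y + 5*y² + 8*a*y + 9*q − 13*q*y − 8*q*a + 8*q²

Group: q*(8*q − 8*a − 5*y + 9) − y*(8*q − 8*a − 5*y + 9); both groups contain (8*q − 8*a − 5*y + 9).

(8*q − 8*a − 5*y + 9)*(q − y)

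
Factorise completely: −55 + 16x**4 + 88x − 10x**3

(8x − 5)(2x**3 + 11)

Group as (16x**4 + 88x) + (−10x**3 − 55) = 8x(2x**3 + 11) − 5(2x**3 + 11).
Both groups share the factor (2x**3 + 11).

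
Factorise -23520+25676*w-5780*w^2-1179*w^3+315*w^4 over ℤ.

(3*w+14)*(3*w-14)*(5*w-8)*(7*w-15)

By the rational root theorem, w = 15/7 is a root, giving the factor (7*w-15) and quotient 45*w^3-72*w^2-980*w+1568.
Then w = -14/3 is a root, giving the factor (3*w+14) and quotient 15*w^2-94*w+112.
The remaining quadratic factors as (3*w-14)(5*w-8).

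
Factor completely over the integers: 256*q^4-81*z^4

(4*q+3*z)*(4*q-3*z)*(16*q^2+9*z^2)

(4*q)⁴ − (3*z)⁴ = ((4*q)² − (3*z)²)((4*q)² + (3*z)²); the first factor splits again, the second (16*q^2+9*z^2) is irreducible.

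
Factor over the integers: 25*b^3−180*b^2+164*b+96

By the rational root theorem, b = 6 is a root, giving the factor (b−6) and quotient 25*b^2−30*b−16.
The remaining quadratic factors as (5*b−8)(5*b+2).

(5*b+2)*(5*b−8)*(b−6)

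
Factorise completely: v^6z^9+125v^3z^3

v^3z^3(vz^2+5)(v^2z^4−5vz^2+25)

Every term has a factor of v^3z^3; factoring it out leaves v^3z^6+125.
Recognize a sum of cubes with the parts 5 and vz^2.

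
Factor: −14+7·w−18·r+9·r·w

(9·r+7)·(w−2)

Group as (9·r·w−18·r) + (7·w−14) = 9·r·(w−2) + 7·(w−2).
Both groups share the factor (w−2).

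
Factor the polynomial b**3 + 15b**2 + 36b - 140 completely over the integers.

Among the possible rational roots, b = -7 is a root, so (b + 7) divides it; the quotient is b**2 + 8b - 20.
The remaining quadratic factors as (b + 10)(b - 2).

(b + 10)(b + 7)(b - 2)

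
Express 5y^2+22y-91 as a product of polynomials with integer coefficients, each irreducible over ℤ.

(5y-13)(y+7)

Need a pair with product 5·(-91) = -455 and sum 22: that's -13 and 35.
Split the middle term: 5y^2-13y + 35y-91 = y(5y-13) + 7(5y-13).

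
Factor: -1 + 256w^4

Write as (16w^2)² − (1)², then factor 16w^2 - 1 once more.

(4w + 1)(4w - 1)(16w^2 + 1)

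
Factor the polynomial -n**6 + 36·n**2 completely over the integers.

-n**2·(n**2 + 6)·(n**2 - 6)

Every term has a factor of n**2; factoring it out leaves -n**4 + 36.
Recognize a difference of squares with the parts 6 and n**2.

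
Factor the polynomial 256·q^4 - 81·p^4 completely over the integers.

(4·q)⁴ − (3·p)⁴ = ((4·q)² − (3·p)²)((4·q)² + (3·p)²); the first factor splits again, the second (16·q^2 + 9·p^2) is irreducible.

(4·q - 3·p)·(4·q + 3·p)·(16·q^2 + 9·p^2)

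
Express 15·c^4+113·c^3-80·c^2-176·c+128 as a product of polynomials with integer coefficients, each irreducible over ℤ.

Among the possible rational roots, c = 1 is a root, giving the factor (c-1) and quotient 15·c^3+128·c^2+48·c-128.
Next, c = -8 is a root, giving the factor (c+8) and quotient 15·c^2+8·c-16.
The remaining quadratic factors as (5·c-4)(3·c+4).

(3·c+4)·(5·c-4)·(c+8)·(c-1)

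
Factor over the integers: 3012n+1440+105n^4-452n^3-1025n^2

(3n+8)(5n-12)(7n+3)(n-5)

By the rational root theorem, n = 12/5 is a root, giving the factor (5n-12) and quotient 21n^3-40n^2-301n-120.
Continuing, n = -3/7 is a root, so (7n+3) divides it; the quotient is 3n^2-7n-40.
The remaining quadratic factors as (3n+8)(n-5).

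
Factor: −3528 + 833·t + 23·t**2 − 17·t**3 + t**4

By the rational root theorem, t = 8 is a root, giving the factor (t − 8) and quotient t**3 − 9·t**2 − 49·t + 441.
Then t = −7 is a root, so (t + 7) divides it; the quotient is t**2 − 16·t + 63.
The remaining quadratic factors as (t − 7)(t − 9).

(t + 7)·(t − 7)·(t − 8)·(t − 9)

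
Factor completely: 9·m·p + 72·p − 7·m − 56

(9·p − 7)·(m + 8)

Group as (9·m·p − 7·m) + (72·p − 56) = m·(9·p − 7) + 8·(9·p − 7).
Both groups share the factor (9·p − 7).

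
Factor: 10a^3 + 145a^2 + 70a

5a(2a + 1)(a + 14)

Pull out the common factor 5a, then factor the remaining trinomial.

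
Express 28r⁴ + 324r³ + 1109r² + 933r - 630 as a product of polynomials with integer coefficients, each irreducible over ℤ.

Testing divisors of the constant over divisors of the leading coefficient, r = -6 is a root, so (r + 6) divides it; the quotient is 28r³ + 156r² + 173r - 105.
Next, r = 3/7 is a root, so (7r - 3) is a factor; dividing leaves 4r² + 24r + 35.
The remaining quadratic factors as (2r + 5)(2r + 7).

(2r + 5)(2r + 7)(7r - 3)(r + 6)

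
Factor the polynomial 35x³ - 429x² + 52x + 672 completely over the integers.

Among the possible rational roots, x = 7/5 is a root, so (5x - 7) is a factor; dividing leaves 7x² - 76x - 96.
The remaining quadratic factors as (7x + 8)(x - 12).

(5x - 7)(7x + 8)(x - 12)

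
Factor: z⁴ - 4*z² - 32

(z² + 4)*(z² - 8)

Substitute u = z² to get a quadratic in u, then factor.
z² - 8 is irreducible over ℤ (8 is not a perfect square).
z² + 4 is irreducible over ℤ (sum of squares).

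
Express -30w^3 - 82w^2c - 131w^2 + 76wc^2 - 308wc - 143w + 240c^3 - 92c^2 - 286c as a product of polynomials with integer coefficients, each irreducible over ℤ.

-(6w - 10c + 13)(5w + 12c + 11)(w + 2c)

Group: 6w(-5w^2 - 22wc - 11w - 24c^2 - 22c) + (-10c + 13)(-5w^2 - 22wc - 11w - 24c^2 - 22c); both groups contain (-5w^2 - 22wc - 11w - 24c^2 - 22c), so (6w - 10c + 13) is a factor with cofactor -5w^2 - 22wc - 11w - 24c^2 - 22c.
The cofactor groups again: -5w^2 - 22wc - 11w - 24c^2 - 22c = -5w(w + 2c) + (-12c - 11)(w + 2c); both groups contain (w + 2c), giving -(5w + 12c + 11)(w + 2c).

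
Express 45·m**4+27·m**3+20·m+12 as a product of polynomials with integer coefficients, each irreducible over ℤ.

Group as (45·m**4+20·m) + (27·m**3+12) = 5·m·(9·m**3+4) + 3·(9·m**3+4).
Both groups share the factor (9·m**3+4).

(5·m+3)·(9·m**3+4)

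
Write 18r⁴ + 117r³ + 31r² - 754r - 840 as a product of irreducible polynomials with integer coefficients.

Trying the rational-root candidates, r = 5/2 is a root, so (2r - 5) is a factor; dividing leaves 9r³ + 81r² + 218r + 168.
Then r = -4/3 is a root, giving the factor (3r + 4) and quotient 3r² + 23r + 42.
The remaining quadratic factors as (r + 3)(3r + 14).

(2r - 5)(3r + 14)(3r + 4)(r + 3)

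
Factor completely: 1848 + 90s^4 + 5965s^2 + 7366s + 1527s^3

Testing divisors of the constant over divisors of the leading coefficient, s = -11/6 is a root, so (6s + 11) is a factor; dividing leaves 15s^3 + 227s^2 + 578s + 168.
Then s = -1/3 is a root, so (3s + 1) divides it; the quotient is 5s^2 + 74s + 168.
The remaining quadratic factors as (5s + 14)(s + 12).

(3s + 1)(5s + 14)(6s + 11)(s + 12)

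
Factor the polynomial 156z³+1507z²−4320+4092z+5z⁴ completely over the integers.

(5z−4)(z+15)(z+8)(z+9)

Trying the rational-root candidates, z = −15 is a root, so (z+15) divides it; the quotient is 5z³+81z²+292z−288.
Continuing, z = −9 is a root, so (z+9) divides it; the quotient is 5z²+36z−32.
The remaining quadratic factors as (z+8)(5z−4).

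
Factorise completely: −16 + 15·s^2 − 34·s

(3·s − 8)·(5·s + 2)

Need a pair with product 15·(−16) = −240 and sum −34: that's 6 and −40.
Split the middle term: 15·s^2 + 6·s − 40·s − 16 = 3·s·(5·s + 2) − 8·(5·s + 2).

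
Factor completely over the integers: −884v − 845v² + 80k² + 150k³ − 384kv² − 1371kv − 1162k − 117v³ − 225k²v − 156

Group: 15k(10k² − 21kv + 4k − 13v² − 91v − 78) + (9v + 2)(10k² − 21kv + 4k − 13v² − 91v − 78); both groups contain (10k² − 21kv + 4k − 13v² − 91v − 78), so (15k + 9v + 2) is a factor with cofactor 10k² − 21kv + 4k − 13v² − 91v − 78.
The cofactor groups again: 10k² − 21kv + 4k − 13v² − 91v − 78 = 5k(2k + v + 6) + (−13v − 13)(2k + v + 6); both groups contain (2k + v + 6), giving (5k − 13v − 13)(2k + v + 6).

(15k + 9v + 2)(2k + v + 6)(5k − 13v − 13)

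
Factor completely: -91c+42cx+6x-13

Group as (42cx-91c) + (6x-13) = 7c(6x-13) + (6x-13).
Both groups share the factor (6x-13).

(6x-13)(7c+1)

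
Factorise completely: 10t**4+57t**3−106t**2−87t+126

Testing divisors of the constant over divisors of the leading coefficient, t = 3/2 is a root, so (2t−3) divides it; the quotient is 5t**3+36t**2+t−42.
Continuing, t = −7 is a root, so (t+7) is a factor; dividing leaves 5t**2+t−6.
The remaining quadratic factors as (5t+6)(t−1).

(2t−3)(5t+6)(t+7)(t−1)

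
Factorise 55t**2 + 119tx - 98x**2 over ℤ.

Group: 11t(5t + 14x) - 7x(5t + 14x); both groups contain (5t + 14x).

(11t - 7x)(5t + 14x)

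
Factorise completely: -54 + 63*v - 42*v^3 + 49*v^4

Group as (49*v^4 + 63*v) + (-42*v^3 - 54) = 7*v*(7*v^3 + 9) - 6*(7*v^3 + 9).
Both groups share the factor (7*v^3 + 9).

(7*v - 6)*(7*v^3 + 9)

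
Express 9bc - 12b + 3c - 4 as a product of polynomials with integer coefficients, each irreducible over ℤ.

(3b + 1)(3c - 4)

Group as (9bc - 12b) + (3c - 4) = 3b(3c - 4) + (3c - 4).
Both groups share the factor (3c - 4).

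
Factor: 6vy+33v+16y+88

(2y+11)(3v+8)

Group as (6vy+33v) + (16y+88) = 3v(2y+11) + 8(2y+11).
Both groups share the factor (2y+11).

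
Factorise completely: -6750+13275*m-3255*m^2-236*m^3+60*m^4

(2*m+15)*(2*m-15)*(3*m-10)*(5*m-3)

Among the possible rational roots, m = 3/5 is a root, so (5*m-3) divides it; the quotient is 12*m^3-40*m^2-675*m+2250.
Next, m = 10/3 is a root, so (3*m-10) divides it; the quotient is 4*m^2-225.
The remaining quadratic factors as (2*m-15)(2*m+15).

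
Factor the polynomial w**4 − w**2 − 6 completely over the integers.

Substitute u = w**2 to get a quadratic in u, then factor.
w**2 + 2 is irreducible over ℤ (always positive, so no real roots).
w**2 − 3 is irreducible over ℤ (3 is not a perfect square).

(w**2 + 2)·(w**2 − 3)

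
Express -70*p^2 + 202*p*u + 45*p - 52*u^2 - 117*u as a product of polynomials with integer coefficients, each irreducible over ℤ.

-(14*p - 4*u - 9)*(5*p - 13*u)

Group: -5*p*(14*p - 4*u - 9) + 13*u*(14*p - 4*u - 9); both groups contain (14*p - 4*u - 9).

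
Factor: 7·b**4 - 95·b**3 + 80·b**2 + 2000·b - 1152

Among the possible rational roots, b = 8 is a root, so (b - 8) divides it; the quotient is 7·b**3 - 39·b**2 - 232·b + 144.
Then b = 4/7 is a root, so (7·b - 4) divides it; the quotient is b**2 - 5·b - 36.
The remaining quadratic factors as (b - 9)(b + 4).

(7·b - 4)·(b + 4)·(b - 8)·(b - 9)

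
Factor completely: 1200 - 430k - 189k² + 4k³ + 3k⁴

Trying the rational-root candidates, k = -6 is a root, so (k + 6) is a factor; dividing leaves 3k³ - 14k² - 105k + 200.
Continuing, k = 5/3 is a root, so (3k - 5) is a factor; dividing leaves k² - 3k - 40.
The remaining quadratic factors as (k - 8)(k + 5).

(3k - 5)(k + 5)(k + 6)(k - 8)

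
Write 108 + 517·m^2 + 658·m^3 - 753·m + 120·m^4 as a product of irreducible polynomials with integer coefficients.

(4·m + 9)·(5·m - 3)·(6·m - 1)·(m + 4)

Trying the rational-root candidates, m = -4 is a root, so (m + 4) is a factor; dividing leaves 120·m^3 + 178·m^2 - 195·m + 27.
Then m = 3/5 is a root, so (5·m - 3) is a factor; dividing leaves 24·m^2 + 50·m - 9.
The remaining quadratic factors as (4·m + 9)(6·m - 1).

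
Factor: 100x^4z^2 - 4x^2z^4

4x^2z^2(5x + z)(5x - z)

Factor out 4x^2z^2, leaving 25x^2 - z^2, which is a difference of two squares.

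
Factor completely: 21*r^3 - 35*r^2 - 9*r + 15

Group as (21*r^3 - 9*r) + (-35*r^2 + 15) = 3*r*(7*r^2 - 3) - 5*(7*r^2 - 3).
Both groups share the factor (7*r^2 - 3).

(3*r - 5)*(7*r^2 - 3)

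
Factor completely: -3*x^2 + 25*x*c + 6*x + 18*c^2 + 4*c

-(x - 9*c - 2)*(3*x + 2*c)

Group: -x*(3*x + 2*c) + (9*c + 2)*(3*x + 2*c); both groups contain (3*x + 2*c).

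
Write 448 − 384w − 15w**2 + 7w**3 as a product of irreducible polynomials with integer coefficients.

Testing divisors of the constant over divisors of the leading coefficient, w = 8/7 is a root, so (7w − 8) divides it; the quotient is w**2 − w − 56.
The remaining quadratic factors as (w + 7)(w − 8).

(7w − 8)(w + 7)(w − 8)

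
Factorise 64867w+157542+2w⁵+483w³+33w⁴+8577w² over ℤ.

Testing divisors of the constant over divisors of the leading coefficient, w = -11 is a root, so (w+11) divides it; the quotient is 2w⁴+11w³+362w²+4595w+14322.
Continuing, w = -11/2 is a root, giving the factor (2w+11) and quotient w³+181w+1302.
Continuing, w = -6 is a root, so (w+6) is a factor; dividing leaves w²-6w+217.
The quadratic w²-6w+217 has discriminant -832 < 0 and is irreducible over ℤ.

(2w+11)(w+11)(w+6)(w²-6w+217)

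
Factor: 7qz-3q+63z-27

(7z-3)(q+9)

Group as (7qz-3q) + (63z-27) = q(7z-3) + 9(7z-3).
Both groups share the factor (7z-3).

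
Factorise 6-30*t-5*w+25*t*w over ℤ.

(5*t-1)*(5*w-6)

Group as (25*t*w-30*t) + (-5*w+6) = 5*t*(5*w-6) - (5*w-6).
Both groups share the factor (5*w-6).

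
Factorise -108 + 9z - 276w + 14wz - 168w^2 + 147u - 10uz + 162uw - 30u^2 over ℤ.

Group: -10u(3u - 12w + z - 12) + (14w + 9)(3u - 12w + z - 12); both groups contain (3u - 12w + z - 12).

-(10u - 14w - 9)(3u - 12w + z - 12)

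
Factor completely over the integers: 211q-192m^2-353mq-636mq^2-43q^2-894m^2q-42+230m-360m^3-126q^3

Group: 3m(-120m^2-258mq-104m-126q^2-169q+42) + (q-1)(-120m^2-258mq-104m-126q^2-169q+42); both groups contain (-120m^2-258mq-104m-126q^2-169q+42), so (3m+q-1) is a factor with cofactor -120m^2-258mq-104m-126q^2-169q+42.
The cofactor groups again: -120m^2-258mq-104m-126q^2-169q+42 = -10m(12m+9q+14) + (-14q+3)(12m+9q+14); both groups contain (12m+9q+14), giving -(10m+14q-3)(12m+9q+14).

-(10m+14q-3)(12m+9q+14)(3m+q-1)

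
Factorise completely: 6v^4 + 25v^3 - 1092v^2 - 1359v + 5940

(6v - 11)(v + 15)(v + 3)(v - 12)

Testing divisors of the constant over divisors of the leading coefficient, v = -3 is a root, so (v + 3) divides it; the quotient is 6v^3 + 7v^2 - 1113v + 1980.
Next, v = 11/6 is a root, giving the factor (6v - 11) and quotient v^2 + 3v - 180.
The remaining quadratic factors as (v - 12)(v + 15).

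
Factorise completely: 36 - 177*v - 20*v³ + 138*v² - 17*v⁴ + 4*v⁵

Testing divisors of the constant over divisors of the leading coefficient, v = 4 is a root, so (v - 4) is a factor; dividing leaves 4*v⁴ - v³ - 24*v² + 42*v - 9.
Then v = 1/4 is a root, so (4*v - 1) is a factor; dividing leaves v³ - 6*v + 9.
Then v = -3 is a root, giving the factor (v + 3) and quotient v² - 3*v + 3.
The quadratic v² - 3*v + 3 has discriminant -3 < 0 and is irreducible over ℤ.

(4*v - 1)*(v + 3)*(v - 4)*(v² - 3*v + 3)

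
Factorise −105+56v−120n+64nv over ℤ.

Group as (64nv−120n) + (56v−105) = 8n(8v−15) + 7(8v−15).
Both groups share the factor (8v−15).

(8n+7)(8v−15)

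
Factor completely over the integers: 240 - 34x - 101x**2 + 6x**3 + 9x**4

(3x - 5)(3x - 8)(x + 2)(x + 3)

Testing divisors of the constant over divisors of the leading coefficient, x = -3 is a root, giving the factor (x + 3) and quotient 9x**3 - 21x**2 - 38x + 80.
Next, x = 8/3 is a root, giving the factor (3x - 8) and quotient 3x**2 + x - 10.
The remaining quadratic factors as (x + 2)(3x - 5).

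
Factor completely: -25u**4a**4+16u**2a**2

Pull out the common factor u**2a**2, leaving -25u**2a**2+16.
Recognize a difference of squares with the parts 4 and 5ua.

-a**2u**2(5ua+4)(5ua-4)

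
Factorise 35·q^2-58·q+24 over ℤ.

Need a pair with product 35·24 = 840 and sum -58: that's -28 and -30.
Split the middle term: 35·q^2-28·q - 30·q+24 = 7·q·(5·q-4) - 6·(5·q-4).

(5·q-4)·(7·q-6)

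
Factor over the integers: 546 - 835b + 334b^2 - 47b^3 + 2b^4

By the rational root theorem, b = 1 is a root, giving the factor (b - 1) and quotient 2b^3 - 45b^2 + 289b - 546.
Then b = 7/2 is a root, so (2b - 7) is a factor; dividing leaves b^2 - 19b + 78.
The remaining quadratic factors as (b - 13)(b - 6).

(2b - 7)(b - 1)(b - 13)(b - 6)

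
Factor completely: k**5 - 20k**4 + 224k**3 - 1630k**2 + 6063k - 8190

By the rational root theorem, k = 3 is a root, so (k - 3) is a factor; dividing leaves k**4 - 17k**3 + 173k**2 - 1111k + 2730.
Then k = 7 is a root, so (k - 7) is a factor; dividing leaves k**3 - 10k**2 + 103k - 390.
Continuing, k = 5 is a root, so (k - 5) is a factor; dividing leaves k**2 - 5k + 78.
The quadratic k**2 - 5k + 78 has discriminant -287 < 0 and is irreducible over ℤ.

(k - 3)(k - 5)(k - 7)(k**2 - 5k + 78)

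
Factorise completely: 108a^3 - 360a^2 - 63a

Pull out the common factor 9a, then factor the remaining trinomial.

9a(2a - 7)(6a + 1)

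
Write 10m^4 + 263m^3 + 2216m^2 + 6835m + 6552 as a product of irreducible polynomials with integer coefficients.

(2m + 7)(5m + 9)(m + 13)(m + 8)

Testing divisors of the constant over divisors of the leading coefficient, m = -7/2 is a root, so (2m + 7) divides it; the quotient is 5m^3 + 114m^2 + 709m + 936.
Then m = -9/5 is a root, giving the factor (5m + 9) and quotient m^2 + 21m + 104.
The remaining quadratic factors as (m + 8)(m + 13).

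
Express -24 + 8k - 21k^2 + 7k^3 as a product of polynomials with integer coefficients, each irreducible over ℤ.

(k - 3)(7k^2 + 8)

Group as (7k^3 + 8k) + (-21k^2 - 24) = k(7k^2 + 8) - 3(7k^2 + 8).
Both groups share the factor (7k^2 + 8).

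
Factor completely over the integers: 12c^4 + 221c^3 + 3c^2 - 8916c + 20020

(3c - 10)(4c - 13)(c + 11)(c + 14)

Trying the rational-root candidates, c = -11 is a root, so (c + 11) is a factor; dividing leaves 12c^3 + 89c^2 - 976c + 1820.
Next, c = 10/3 is a root, so (3c - 10) is a factor; dividing leaves 4c^2 + 43c - 182.
The remaining quadratic factors as (4c - 13)(c + 14).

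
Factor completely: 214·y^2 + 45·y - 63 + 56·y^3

(2·y + 7)·(4·y + 3)·(7·y - 3)

Testing divisors of the constant over divisors of the leading coefficient, y = -7/2 is a root, so (2·y + 7) divides it; the quotient is 28·y^2 + 9·y - 9.
The remaining quadratic factors as (4·y + 3)(7·y - 3).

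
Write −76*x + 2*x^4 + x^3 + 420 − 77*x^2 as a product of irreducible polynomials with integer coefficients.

Among the possible rational roots, x = 6 is a root, so (x − 6) is a factor; dividing leaves 2*x^3 + 13*x^2 + x − 70.
Next, x = −5 is a root, so (x + 5) is a factor; dividing leaves 2*x^2 + 3*x − 14.
The remaining quadratic factors as (2*x + 7)(x − 2).

(2*x + 7)*(x + 5)*(x − 2)*(x − 6)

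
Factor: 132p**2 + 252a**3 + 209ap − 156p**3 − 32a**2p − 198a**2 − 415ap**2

(14a + 13p − 11)(2a − 3p)(9a + 4p)

Group: 14a(18a**2 − 19ap − 12p**2) + (13p − 11)(18a**2 − 19ap − 12p**2); both groups contain (18a**2 − 19ap − 12p**2), so (14a + 13p − 11) is a factor with cofactor 18a**2 − 19ap − 12p**2.
The cofactor groups again: 18a**2 − 19ap − 12p**2 = 2a(9a + 4p) − 3p(9a + 4p); both groups contain (9a + 4p), giving (2a − 3p)(9a + 4p).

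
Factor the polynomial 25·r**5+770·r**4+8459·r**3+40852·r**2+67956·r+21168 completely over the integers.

Trying the rational-root candidates, r = -2/5 is a root, so (5·r+2) divides it; the quotient is 5·r**4+152·r**3+1631·r**2+7518·r+10584.
Next, r = -14 is a root, so (r+14) is a factor; dividing leaves 5·r**3+82·r**2+483·r+756.
Next, r = -12/5 is a root, so (5·r+12) divides it; the quotient is r**2+14·r+63.
The quadratic r**2+14·r+63 has discriminant -56 < 0 and is irreducible over ℤ.

(5·r+12)·(5·r+2)·(r+14)·(r**2+14·r+63)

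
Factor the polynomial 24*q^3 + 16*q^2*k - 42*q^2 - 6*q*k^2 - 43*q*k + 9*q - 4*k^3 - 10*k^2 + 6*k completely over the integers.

(2*q - k - 3)*(3*q + 2*k)*(4*q + 2*k - 1)

Group: 2*q*(12*q^2 + 14*q*k - 3*q + 4*k^2 - 2*k) + (-k - 3)*(12*q^2 + 14*q*k - 3*q + 4*k^2 - 2*k); both groups contain (12*q^2 + 14*q*k - 3*q + 4*k^2 - 2*k), so (2*q - k - 3) is a factor with cofactor 12*q^2 + 14*q*k - 3*q + 4*k^2 - 2*k.
The cofactor groups again: 12*q^2 + 14*q*k - 3*q + 4*k^2 - 2*k = 3*q*(4*q + 2*k - 1) + 2*k*(4*q + 2*k - 1); both groups contain (4*q + 2*k - 1), giving (3*q + 2*k)*(4*q + 2*k - 1).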